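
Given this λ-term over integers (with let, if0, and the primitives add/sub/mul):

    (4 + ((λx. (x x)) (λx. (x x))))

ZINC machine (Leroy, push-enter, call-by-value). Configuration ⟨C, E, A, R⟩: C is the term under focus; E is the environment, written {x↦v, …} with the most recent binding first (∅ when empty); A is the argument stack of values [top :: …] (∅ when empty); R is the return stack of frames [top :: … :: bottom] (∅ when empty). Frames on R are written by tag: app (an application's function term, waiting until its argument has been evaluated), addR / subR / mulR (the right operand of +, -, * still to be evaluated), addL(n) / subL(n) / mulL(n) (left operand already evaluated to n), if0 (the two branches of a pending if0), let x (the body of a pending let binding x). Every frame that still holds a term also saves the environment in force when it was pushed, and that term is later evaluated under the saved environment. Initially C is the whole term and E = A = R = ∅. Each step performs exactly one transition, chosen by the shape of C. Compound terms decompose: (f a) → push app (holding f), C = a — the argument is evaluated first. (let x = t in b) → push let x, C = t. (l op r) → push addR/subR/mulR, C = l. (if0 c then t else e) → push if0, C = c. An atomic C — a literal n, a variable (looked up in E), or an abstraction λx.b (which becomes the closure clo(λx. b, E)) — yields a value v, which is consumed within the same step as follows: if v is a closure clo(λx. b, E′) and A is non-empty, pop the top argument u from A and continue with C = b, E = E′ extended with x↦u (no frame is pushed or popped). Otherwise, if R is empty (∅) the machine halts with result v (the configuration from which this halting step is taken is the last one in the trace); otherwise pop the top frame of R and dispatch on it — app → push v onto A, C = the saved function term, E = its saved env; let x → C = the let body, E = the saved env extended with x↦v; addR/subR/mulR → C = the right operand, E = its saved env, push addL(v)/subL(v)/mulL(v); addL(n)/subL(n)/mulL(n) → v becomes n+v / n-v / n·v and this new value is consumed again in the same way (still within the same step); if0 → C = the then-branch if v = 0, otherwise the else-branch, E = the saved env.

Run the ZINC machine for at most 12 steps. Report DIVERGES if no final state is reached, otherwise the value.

Answer: DIVERGES (no final state within 12 steps)

Execution trace:
0. [C=(4 + ((λx. (x x)) (λx. (x x)))) | E=∅ | A=∅ | R=∅]
1. [C=4 | E=∅ | A=∅ | R=[addR]]
2. [C=((λx. (x x)) (λx. (x x))) | E=∅ | A=∅ | R=[addL(4)]]
3. [C=(λx. (x x)) | E=∅ | A=∅ | R=[app :: addL(4)]]
4. [C=(λx. (x x)) | E=∅ | A=[clo(λx. (x x), ∅)] | R=[addL(4)]]
5. [C=(x x) | E={x↦clo(λx. (x x), ∅)} | A=∅ | R=[addL(4)]]
6. [C=x | E={x↦clo(λx. (x x), ∅)} | A=∅ | R=[app :: addL(4)]]
7. [C=x | E={x↦clo(λx. (x x), ∅)} | A=[clo(λx. (x x), ∅)] | R=[addL(4)]]
… configuration repeats with period 3 (steps 5–7 recur indefinitely) …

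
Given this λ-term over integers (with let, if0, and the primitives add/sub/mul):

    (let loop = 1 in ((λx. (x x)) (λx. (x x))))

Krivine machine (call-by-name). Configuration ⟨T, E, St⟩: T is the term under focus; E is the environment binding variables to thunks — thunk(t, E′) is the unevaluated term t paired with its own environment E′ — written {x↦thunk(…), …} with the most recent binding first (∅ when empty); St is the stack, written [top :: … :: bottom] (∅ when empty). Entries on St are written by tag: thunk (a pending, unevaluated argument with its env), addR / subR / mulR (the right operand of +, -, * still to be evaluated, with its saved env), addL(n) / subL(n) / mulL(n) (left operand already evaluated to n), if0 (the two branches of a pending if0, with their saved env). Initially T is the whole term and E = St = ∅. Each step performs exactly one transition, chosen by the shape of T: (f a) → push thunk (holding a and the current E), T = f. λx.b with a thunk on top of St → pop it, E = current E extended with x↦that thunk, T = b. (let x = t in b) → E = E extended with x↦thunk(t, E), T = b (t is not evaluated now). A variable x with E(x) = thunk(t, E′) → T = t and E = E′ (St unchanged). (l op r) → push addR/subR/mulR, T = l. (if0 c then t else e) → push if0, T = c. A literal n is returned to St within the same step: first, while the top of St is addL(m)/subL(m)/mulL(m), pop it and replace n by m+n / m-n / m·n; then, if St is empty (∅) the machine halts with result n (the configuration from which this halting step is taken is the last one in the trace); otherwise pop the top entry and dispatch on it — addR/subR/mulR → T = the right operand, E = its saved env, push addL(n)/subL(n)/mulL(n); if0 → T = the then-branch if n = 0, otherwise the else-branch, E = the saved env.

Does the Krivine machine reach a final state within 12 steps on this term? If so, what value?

Answer: DIVERGES (no final state within 12 steps)

Execution trace:
step 0: [T=(let loop = 1 in ((λx. (x x)) (λx. (x x)))) | E=∅ | St=∅]
step 1: [T=((λx. (x x)) (λx. (x x))) | E={loop↦thunk(1, ∅)} | St=∅]
step 2: [T=(λx. (x x)) | E={loop↦thunk(1, ∅)} | St=[thunk]]
step 3: [T=(x x) | E={x↦thunk((λx. (x x)), {loop↦thunk(1, ∅)}), loop↦thunk(1, ∅)} | St=∅]
step 4: [T=x | E={x↦thunk((λx. (x x)), {loop↦thunk(1, ∅)}), loop↦thunk(1, ∅)} | St=[thunk]]
step 5: [T=(λx. (x x)) | E={loop↦thunk(1, ∅)} | St=[thunk]]
step 6: [T=(x x) | E={x↦thunk(x, {x↦thunk((λx. (x x)), {loop↦thunk(1, ∅)}), loop↦thunk(1, ∅)}), loop↦thunk(1, ∅)} | St=∅]
step 7: [T=x | E={x↦thunk(x, {x↦thunk((λx. (x x)), {loop↦thunk(1, ∅)}), loop↦thunk(1, ∅)}), loop↦thunk(1, ∅)} | St=[thunk]]
step 8: [T=x | E={x↦thunk((λx. (x x)), {loop↦thunk(1, ∅)}), loop↦thunk(1, ∅)} | St=[thunk]]
step 9: [T=(λx. (x x)) | E={loop↦thunk(1, ∅)} | St=[thunk]]
step 10: [T=(x x) | E={x↦thunk(x, {x↦thunk(x, {x↦thunk((λx. (x x)), {loop↦thunk(1, ∅)}), loop↦thunk(1, ∅)}), loop↦thunk(1, ∅)}), loop↦thunk(1, ∅)} | St=∅]
step 11: [T=x | E={x↦thunk(x, {x↦thunk(x, {x↦thunk((λx. (x x)), {loop↦thunk(1, ∅)}), loop↦thunk(1, ∅)}), loop↦thunk(1, ∅)}), loop↦thunk(1, ∅)} | St=[thunk]]
step 12: [T=x | E={x↦thunk(x, {x↦thunk((λx. (x x)), {loop↦thunk(1, ∅)}), loop↦thunk(1, ∅)}), loop↦thunk(1, ∅)} | St=[thunk]]
→ 12 transitions taken and the configuration is still not final: no result within 12 steps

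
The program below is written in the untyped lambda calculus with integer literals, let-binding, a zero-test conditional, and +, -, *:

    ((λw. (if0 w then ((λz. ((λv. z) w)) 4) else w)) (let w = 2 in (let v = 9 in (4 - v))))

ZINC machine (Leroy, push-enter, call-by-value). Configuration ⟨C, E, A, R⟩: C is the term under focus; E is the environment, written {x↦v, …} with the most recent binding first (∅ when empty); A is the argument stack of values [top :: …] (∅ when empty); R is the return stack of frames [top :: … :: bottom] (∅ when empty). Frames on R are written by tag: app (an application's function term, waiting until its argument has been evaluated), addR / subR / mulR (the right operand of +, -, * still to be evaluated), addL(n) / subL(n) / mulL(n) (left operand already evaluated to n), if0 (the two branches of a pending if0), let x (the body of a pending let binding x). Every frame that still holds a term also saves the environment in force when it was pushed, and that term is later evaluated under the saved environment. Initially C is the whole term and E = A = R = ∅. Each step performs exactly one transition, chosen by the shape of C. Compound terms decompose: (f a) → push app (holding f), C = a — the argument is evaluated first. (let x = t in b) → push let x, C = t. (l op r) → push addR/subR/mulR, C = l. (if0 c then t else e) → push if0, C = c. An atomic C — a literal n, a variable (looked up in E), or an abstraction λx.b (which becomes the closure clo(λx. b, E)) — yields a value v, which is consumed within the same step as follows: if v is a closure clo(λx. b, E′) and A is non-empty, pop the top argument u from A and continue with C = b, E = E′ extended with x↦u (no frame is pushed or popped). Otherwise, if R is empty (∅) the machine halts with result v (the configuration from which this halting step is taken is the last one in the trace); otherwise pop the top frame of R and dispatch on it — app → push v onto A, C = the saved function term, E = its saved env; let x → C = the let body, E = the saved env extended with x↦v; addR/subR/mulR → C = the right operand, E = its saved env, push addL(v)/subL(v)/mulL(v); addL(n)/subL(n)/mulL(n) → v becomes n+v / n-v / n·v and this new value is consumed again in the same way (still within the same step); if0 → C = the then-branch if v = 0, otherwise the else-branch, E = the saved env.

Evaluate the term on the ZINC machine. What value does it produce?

Answer: -5

Execution trace:
t=0: <C=((λw. (if0 w then ((λz. ((λv. z) w)) 4) else w)) (let w = 2 in (let v = 9 in (4 - v)))), E=∅, A=∅, R=∅>
t=1: <C=(let w = 2 in (let v = 9 in (4 - v))), E=∅, A=∅, R=[app]>
t=2: <C=2, E=∅, A=∅, R=[let w :: app]>
t=3: <C=(let v = 9 in (4 - v)), E={w↦2}, A=∅, R=[app]>
t=4: <C=9, E={w↦2}, A=∅, R=[let v :: app]>
t=5: <C=(4 - v), E={v↦9, w↦2}, A=∅, R=[app]>
t=6: <C=4, E={v↦9, w↦2}, A=∅, R=[subR :: app]>
t=7: <C=v, E={v↦9, w↦2}, A=∅, R=[subL(4) :: app]>
t=8: <C=(λw. (if0 w then ((λz. ((λv. z) w)) 4) else w)), E=∅, A=[-5], R=∅>
t=9: <C=(if0 w then ((λz. ((λv. z) w)) 4) else w), E={w↦-5}, A=∅, R=∅>
t=10: <C=w, E={w↦-5}, A=∅, R=[if0]>
t=11: <C=w, E={w↦-5}, A=∅, R=∅>
→ final value -5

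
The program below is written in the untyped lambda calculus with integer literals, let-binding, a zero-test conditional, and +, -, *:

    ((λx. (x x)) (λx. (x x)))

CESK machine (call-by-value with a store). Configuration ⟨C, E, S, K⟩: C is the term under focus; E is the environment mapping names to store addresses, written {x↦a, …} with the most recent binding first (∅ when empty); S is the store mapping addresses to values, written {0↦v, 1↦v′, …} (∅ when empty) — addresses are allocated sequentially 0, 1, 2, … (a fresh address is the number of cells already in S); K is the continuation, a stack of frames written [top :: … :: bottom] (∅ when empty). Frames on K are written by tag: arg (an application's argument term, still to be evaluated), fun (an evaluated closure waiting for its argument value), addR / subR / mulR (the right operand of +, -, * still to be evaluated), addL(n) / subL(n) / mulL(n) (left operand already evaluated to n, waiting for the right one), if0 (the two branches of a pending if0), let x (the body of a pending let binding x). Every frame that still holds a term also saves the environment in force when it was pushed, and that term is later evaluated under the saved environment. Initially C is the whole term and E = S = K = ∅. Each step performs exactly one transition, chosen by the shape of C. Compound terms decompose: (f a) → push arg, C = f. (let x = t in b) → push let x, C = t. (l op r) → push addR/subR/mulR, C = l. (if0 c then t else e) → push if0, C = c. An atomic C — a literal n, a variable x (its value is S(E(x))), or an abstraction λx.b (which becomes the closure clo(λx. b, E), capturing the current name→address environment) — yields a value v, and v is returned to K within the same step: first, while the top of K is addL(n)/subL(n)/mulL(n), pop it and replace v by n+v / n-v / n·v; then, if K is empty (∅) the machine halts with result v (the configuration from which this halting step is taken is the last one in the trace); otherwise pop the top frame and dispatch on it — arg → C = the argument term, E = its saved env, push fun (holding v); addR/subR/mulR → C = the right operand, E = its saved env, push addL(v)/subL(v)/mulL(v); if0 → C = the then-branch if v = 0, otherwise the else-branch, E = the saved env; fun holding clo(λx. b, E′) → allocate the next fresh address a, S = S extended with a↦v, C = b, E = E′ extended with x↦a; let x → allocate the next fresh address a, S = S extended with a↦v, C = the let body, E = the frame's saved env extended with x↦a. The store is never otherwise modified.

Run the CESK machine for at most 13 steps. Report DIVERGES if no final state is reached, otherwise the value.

Answer: DIVERGES (no final state within 13 steps)

Machine steps:
0. [C=((λx. (x x)) (λx. (x x))) | E=∅ | S=∅ | K=∅]
1. [C=(λx. (x x)) | E=∅ | S=∅ | K=[arg]]
2. [C=(λx. (x x)) | E=∅ | S=∅ | K=[fun]]
3. [C=(x x) | E={x↦0} | S={0↦clo(λx. (x x), ∅)} | K=∅]
4. [C=x | E={x↦0} | S={0↦clo(λx. (x x), ∅)} | K=[arg]]
5. [C=x | E={x↦0} | S={0↦clo(λx. (x x), ∅)} | K=[fun]]
6. [C=(x x) | E={x↦1} | S={0↦clo(λx. (x x), ∅), 1↦clo(λx. (x x), ∅)} | K=∅]
7. [C=x | E={x↦1} | S={0↦clo(λx. (x x), ∅), 1↦clo(λx. (x x), ∅)} | K=[arg]]
8. [C=x | E={x↦1} | S={0↦clo(λx. (x x), ∅), 1↦clo(λx. (x x), ∅)} | K=[fun]]
9. [C=(x x) | E={x↦2} | S={0↦clo(λx. (x x), ∅), 1↦clo(λx. (x x), ∅), 2↦clo(λx. (x x), ∅)} | K=∅]
10. [C=x | E={x↦2} | S={0↦clo(λx. (x x), ∅), 1↦clo(λx. (x x), ∅), 2↦clo(λx. (x x), ∅)} | K=[arg]]
11. [C=x | E={x↦2} | S={0↦clo(λx. (x x), ∅), 1↦clo(λx. (x x), ∅), 2↦clo(λx. (x x), ∅)} | K=[fun]]
12. [C=(x x) | E={x↦3} | S={0↦clo(λx. (x x), ∅), 1↦clo(λx. (x x), ∅), 2↦clo(λx. (x x), ∅), 3↦clo(λx. (x x), ∅)} | K=∅]
13. [C=x | E={x↦3} | S={0↦clo(λx. (x x), ∅), 1↦clo(λx. (x x), ∅), 2↦clo(λx. (x x), ∅), 3↦clo(λx. (x x), ∅)} | K=[arg]]
→ 13 transitions taken and the configuration is still not final: no result within 13 steps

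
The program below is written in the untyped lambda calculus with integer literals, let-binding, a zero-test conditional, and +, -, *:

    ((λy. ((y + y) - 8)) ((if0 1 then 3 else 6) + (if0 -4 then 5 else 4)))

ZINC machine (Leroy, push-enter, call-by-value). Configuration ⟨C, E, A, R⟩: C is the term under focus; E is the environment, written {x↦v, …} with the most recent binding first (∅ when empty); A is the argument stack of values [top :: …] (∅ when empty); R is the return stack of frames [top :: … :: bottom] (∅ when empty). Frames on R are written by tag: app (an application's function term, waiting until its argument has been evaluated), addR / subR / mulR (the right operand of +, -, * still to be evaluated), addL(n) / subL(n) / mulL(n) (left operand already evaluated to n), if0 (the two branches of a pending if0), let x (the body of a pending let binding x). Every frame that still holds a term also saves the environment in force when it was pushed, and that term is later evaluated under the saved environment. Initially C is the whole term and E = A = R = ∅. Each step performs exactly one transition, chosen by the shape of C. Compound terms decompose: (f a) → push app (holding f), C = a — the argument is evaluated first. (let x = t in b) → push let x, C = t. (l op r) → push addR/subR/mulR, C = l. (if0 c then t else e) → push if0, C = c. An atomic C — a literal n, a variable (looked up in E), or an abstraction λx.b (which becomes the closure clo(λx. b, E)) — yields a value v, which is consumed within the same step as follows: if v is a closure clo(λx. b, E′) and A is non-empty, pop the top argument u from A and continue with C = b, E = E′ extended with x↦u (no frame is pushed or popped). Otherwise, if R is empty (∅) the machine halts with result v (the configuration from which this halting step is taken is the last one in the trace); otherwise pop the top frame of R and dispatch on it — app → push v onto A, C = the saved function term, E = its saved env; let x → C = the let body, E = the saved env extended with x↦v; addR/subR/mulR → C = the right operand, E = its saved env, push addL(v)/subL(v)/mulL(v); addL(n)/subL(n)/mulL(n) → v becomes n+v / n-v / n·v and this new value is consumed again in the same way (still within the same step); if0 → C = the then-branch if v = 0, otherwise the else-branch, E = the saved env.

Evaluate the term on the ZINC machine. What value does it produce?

[0] ⟨C=((λy. ((y + y) - 8)) ((if0 1 then 3 else 6) + (if0 -4 then 5 else 4))); E=∅; A=∅; R=∅⟩
[1] ⟨C=((if0 1 then 3 else 6) + (if0 -4 then 5 else 4)); E=∅; A=∅; R=[app]⟩
[2] ⟨C=(if0 1 then 3 else 6); E=∅; A=∅; R=[addR :: app]⟩
[3] ⟨C=1; E=∅; A=∅; R=[if0 :: addR :: app]⟩
[4] ⟨C=6; E=∅; A=∅; R=[addR :: app]⟩
[5] ⟨C=(if0 -4 then 5 else 4); E=∅; A=∅; R=[addL(6) :: app]⟩
[6] ⟨C=-4; E=∅; A=∅; R=[if0 :: addL(6) :: app]⟩
[7] ⟨C=4; E=∅; A=∅; R=[addL(6) :: app]⟩
[8] ⟨C=(λy. ((y + y) - 8)); E=∅; A=[10]; R=∅⟩
[9] ⟨C=((y + y) - 8); E={y↦10}; A=∅; R=∅⟩
[10] ⟨C=(y + y); E={y↦10}; A=∅; R=[subR]⟩
[11] ⟨C=y; E={y↦10}; A=∅; R=[addR :: subR]⟩
[12] ⟨C=y; E={y↦10}; A=∅; R=[addL(10) :: subR]⟩
[13] ⟨C=8; E={y↦10}; A=∅; R=[subL(20)]⟩
→ final value 12

Answer: 12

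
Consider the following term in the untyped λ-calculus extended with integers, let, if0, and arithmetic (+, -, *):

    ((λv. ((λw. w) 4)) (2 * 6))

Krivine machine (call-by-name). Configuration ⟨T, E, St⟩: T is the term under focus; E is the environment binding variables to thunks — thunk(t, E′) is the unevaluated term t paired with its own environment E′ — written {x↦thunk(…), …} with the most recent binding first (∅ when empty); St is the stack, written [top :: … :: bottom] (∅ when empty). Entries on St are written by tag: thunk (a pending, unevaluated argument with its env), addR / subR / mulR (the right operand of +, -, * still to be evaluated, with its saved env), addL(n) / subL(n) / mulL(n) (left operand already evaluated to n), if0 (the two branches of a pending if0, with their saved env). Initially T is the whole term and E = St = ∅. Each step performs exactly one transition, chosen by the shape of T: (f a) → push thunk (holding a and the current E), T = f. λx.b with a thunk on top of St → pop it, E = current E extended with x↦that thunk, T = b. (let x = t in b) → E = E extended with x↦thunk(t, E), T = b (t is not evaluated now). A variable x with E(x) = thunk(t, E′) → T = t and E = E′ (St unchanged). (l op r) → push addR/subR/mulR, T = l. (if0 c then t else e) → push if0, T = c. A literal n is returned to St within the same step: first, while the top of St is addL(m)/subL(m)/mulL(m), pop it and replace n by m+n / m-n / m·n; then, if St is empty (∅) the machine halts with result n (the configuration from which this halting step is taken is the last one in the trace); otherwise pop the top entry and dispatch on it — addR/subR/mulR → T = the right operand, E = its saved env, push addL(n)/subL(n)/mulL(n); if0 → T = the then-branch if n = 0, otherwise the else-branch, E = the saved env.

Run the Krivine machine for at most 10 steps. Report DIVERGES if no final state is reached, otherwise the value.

[0] [T=((λv. ((λw. w) 4)) (2 * 6)) | E=∅ | St=∅]
[1] [T=(λv. ((λw. w) 4)) | E=∅ | St=[thunk]]
[2] [T=((λw. w) 4) | E={v↦thunk((2 * 6), ∅)} | St=∅]
[3] [T=(λw. w) | E={v↦thunk((2 * 6), ∅)} | St=[thunk]]
[4] [T=w | E={w↦thunk(4, {v↦thunk((2 * 6), ∅)}), v↦thunk((2 * 6), ∅)} | St=∅]
[5] [T=4 | E={v↦thunk((2 * 6), ∅)} | St=∅]
→ final value 4

Answer: 4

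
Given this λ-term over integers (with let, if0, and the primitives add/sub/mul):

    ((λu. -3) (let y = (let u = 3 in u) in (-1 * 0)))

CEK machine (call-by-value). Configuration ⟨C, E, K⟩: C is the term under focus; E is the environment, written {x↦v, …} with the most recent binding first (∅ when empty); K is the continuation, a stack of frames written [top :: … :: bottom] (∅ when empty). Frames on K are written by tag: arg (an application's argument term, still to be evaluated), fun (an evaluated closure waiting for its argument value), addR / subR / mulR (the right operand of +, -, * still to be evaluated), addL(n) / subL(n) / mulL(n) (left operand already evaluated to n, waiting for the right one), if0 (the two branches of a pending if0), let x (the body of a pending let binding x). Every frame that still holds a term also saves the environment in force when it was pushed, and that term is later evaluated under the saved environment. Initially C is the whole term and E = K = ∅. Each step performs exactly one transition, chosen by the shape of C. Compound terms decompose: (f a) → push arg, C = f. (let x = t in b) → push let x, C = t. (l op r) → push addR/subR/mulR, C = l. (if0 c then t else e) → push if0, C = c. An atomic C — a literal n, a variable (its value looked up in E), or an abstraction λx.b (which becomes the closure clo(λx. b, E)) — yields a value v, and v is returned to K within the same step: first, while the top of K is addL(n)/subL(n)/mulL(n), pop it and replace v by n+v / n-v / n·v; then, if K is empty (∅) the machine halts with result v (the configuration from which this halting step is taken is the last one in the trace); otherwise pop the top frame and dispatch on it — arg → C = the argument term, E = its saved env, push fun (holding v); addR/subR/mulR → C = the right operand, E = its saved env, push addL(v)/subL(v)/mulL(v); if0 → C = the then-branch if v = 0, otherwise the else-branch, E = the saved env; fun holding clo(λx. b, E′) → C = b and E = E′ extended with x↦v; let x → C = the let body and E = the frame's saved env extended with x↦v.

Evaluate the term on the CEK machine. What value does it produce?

Answer: -3

Machine steps:
t=0: ⟨C=((λu. -3) (let y = (let u = 3 in u) in (-1 * 0))); E=∅; K=∅⟩
t=1: ⟨C=(λu. -3); E=∅; K=[arg]⟩
t=2: ⟨C=(let y = (let u = 3 in u) in (-1 * 0)); E=∅; K=[fun]⟩
t=3: ⟨C=(let u = 3 in u); E=∅; K=[let y :: fun]⟩
t=4: ⟨C=3; E=∅; K=[let u :: let y :: fun]⟩
t=5: ⟨C=u; E={u↦3}; K=[let y :: fun]⟩
t=6: ⟨C=(-1 * 0); E={y↦3}; K=[fun]⟩
t=7: ⟨C=-1; E={y↦3}; K=[mulR :: fun]⟩
t=8: ⟨C=0; E={y↦3}; K=[mulL(-1) :: fun]⟩
t=9: ⟨C=-3; E={u↦0}; K=∅⟩
→ final value -3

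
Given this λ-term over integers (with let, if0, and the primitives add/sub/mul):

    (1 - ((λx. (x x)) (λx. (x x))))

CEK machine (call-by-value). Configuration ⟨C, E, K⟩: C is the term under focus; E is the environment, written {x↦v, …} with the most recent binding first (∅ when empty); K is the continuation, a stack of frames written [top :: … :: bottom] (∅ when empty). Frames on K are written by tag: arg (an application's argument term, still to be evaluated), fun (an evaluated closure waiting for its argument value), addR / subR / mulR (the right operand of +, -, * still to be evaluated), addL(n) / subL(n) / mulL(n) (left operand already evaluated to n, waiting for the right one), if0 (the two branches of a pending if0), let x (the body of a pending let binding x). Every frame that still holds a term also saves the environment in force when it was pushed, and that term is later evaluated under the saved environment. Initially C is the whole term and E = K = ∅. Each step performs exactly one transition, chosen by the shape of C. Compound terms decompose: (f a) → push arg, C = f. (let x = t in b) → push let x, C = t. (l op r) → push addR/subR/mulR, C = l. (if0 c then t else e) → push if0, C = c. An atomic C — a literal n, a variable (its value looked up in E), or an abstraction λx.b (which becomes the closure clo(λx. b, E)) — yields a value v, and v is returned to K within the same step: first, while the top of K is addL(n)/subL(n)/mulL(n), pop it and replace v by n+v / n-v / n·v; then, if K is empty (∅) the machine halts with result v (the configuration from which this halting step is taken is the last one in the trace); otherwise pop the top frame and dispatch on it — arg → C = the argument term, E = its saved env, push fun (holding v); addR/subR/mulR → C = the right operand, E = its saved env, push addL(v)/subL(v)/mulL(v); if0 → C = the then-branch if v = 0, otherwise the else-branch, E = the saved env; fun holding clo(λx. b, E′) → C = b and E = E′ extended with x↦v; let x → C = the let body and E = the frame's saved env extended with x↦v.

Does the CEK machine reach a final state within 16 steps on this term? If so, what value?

step 0: <C=(1 - ((λx. (x x)) (λx. (x x)))), E=∅, K=∅>
step 1: <C=1, E=∅, K=[subR]>
step 2: <C=((λx. (x x)) (λx. (x x))), E=∅, K=[subL(1)]>
step 3: <C=(λx. (x x)), E=∅, K=[arg :: subL(1)]>
step 4: <C=(λx. (x x)), E=∅, K=[fun :: subL(1)]>
step 5: <C=(x x), E={x↦clo(λx. (x x), ∅)}, K=[subL(1)]>
step 6: <C=x, E={x↦clo(λx. (x x), ∅)}, K=[arg :: subL(1)]>
step 7: <C=x, E={x↦clo(λx. (x x), ∅)}, K=[fun :: subL(1)]>
… configuration repeats with period 3 (steps 5–7 recur indefinitely) …

Answer: DIVERGES (no final state within 16 steps)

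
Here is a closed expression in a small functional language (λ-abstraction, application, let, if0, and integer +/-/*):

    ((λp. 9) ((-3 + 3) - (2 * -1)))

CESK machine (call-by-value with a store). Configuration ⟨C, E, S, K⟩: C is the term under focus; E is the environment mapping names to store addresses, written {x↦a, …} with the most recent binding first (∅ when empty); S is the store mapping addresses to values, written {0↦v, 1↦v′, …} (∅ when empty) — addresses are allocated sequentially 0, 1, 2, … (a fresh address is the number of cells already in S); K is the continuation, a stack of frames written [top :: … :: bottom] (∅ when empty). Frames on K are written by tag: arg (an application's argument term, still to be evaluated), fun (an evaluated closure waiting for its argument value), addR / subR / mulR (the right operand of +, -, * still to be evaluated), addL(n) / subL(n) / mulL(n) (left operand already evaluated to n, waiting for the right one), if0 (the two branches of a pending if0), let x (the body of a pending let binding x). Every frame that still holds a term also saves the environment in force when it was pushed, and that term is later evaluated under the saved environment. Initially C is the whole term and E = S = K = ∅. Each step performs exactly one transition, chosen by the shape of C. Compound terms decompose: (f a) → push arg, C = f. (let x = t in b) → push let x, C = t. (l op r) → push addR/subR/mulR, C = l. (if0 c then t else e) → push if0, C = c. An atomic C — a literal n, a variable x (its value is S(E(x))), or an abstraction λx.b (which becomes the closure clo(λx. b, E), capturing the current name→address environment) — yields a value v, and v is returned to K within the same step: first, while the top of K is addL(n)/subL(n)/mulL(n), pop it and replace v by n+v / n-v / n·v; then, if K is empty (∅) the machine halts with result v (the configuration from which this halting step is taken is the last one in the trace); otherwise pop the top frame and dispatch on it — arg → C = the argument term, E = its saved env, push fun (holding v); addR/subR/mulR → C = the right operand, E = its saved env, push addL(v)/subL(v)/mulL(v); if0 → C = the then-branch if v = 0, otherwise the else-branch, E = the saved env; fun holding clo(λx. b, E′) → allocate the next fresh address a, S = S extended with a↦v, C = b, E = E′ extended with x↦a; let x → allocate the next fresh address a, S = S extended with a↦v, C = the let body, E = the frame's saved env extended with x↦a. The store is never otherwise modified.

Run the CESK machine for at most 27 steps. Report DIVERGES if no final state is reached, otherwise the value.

Answer: 9

Machine steps:
0. ⟨C=((λp. 9) ((-3 + 3) - (2 * -1))); E=∅; S=∅; K=∅⟩
1. ⟨C=(λp. 9); E=∅; S=∅; K=[arg]⟩
2. ⟨C=((-3 + 3) - (2 * -1)); E=∅; S=∅; K=[fun]⟩
3. ⟨C=(-3 + 3); E=∅; S=∅; K=[subR :: fun]⟩
4. ⟨C=-3; E=∅; S=∅; K=[addR :: subR :: fun]⟩
5. ⟨C=3; E=∅; S=∅; K=[addL(-3) :: subR :: fun]⟩
6. ⟨C=(2 * -1); E=∅; S=∅; K=[subL(0) :: fun]⟩
7. ⟨C=2; E=∅; S=∅; K=[mulR :: subL(0) :: fun]⟩
8. ⟨C=-1; E=∅; S=∅; K=[mulL(2) :: subL(0) :: fun]⟩
9. ⟨C=9; E={p↦0}; S={0↦2}; K=∅⟩
→ final value 9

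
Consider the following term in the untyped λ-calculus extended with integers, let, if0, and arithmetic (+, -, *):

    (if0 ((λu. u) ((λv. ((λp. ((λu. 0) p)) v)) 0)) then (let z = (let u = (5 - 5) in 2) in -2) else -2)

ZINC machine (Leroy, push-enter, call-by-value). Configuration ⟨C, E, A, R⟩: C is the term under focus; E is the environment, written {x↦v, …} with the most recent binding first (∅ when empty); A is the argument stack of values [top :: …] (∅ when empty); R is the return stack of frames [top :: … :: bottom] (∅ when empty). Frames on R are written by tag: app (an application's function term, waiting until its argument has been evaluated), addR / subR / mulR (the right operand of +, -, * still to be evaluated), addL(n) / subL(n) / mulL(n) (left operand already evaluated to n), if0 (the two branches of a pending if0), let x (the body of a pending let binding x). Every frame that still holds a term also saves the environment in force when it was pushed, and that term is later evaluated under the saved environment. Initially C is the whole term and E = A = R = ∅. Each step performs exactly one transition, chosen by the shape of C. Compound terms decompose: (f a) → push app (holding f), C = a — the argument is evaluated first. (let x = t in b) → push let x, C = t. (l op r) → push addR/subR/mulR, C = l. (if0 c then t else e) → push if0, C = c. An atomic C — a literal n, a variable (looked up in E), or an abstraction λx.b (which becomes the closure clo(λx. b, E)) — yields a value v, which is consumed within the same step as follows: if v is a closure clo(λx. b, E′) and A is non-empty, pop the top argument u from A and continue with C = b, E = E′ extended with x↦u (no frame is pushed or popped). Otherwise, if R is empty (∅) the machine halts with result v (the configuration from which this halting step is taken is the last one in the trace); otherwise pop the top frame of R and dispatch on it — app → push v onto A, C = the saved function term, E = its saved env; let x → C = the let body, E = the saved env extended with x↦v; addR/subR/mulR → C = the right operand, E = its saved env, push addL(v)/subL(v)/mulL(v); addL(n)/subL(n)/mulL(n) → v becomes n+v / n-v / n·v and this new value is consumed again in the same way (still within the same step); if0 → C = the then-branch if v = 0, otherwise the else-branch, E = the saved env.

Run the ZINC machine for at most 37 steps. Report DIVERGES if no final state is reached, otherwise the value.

[0] ⟨C=(if0 ((λu. u) ((λv. ((λp. ((λu. 0) p)) v)) 0)) then (let z = (let u = (5 - 5) in 2) in -2) else -2); E=∅; A=∅; R=∅⟩
[1] ⟨C=((λu. u) ((λv. ((λp. ((λu. 0) p)) v)) 0)); E=∅; A=∅; R=[if0]⟩
[2] ⟨C=((λv. ((λp. ((λu. 0) p)) v)) 0); E=∅; A=∅; R=[app :: if0]⟩
[3] ⟨C=0; E=∅; A=∅; R=[app :: app :: if0]⟩
[4] ⟨C=(λv. ((λp. ((λu. 0) p)) v)); E=∅; A=[0]; R=[app :: if0]⟩
[5] ⟨C=((λp. ((λu. 0) p)) v); E={v↦0}; A=∅; R=[app :: if0]⟩
[6] ⟨C=v; E={v↦0}; A=∅; R=[app :: app :: if0]⟩
[7] ⟨C=(λp. ((λu. 0) p)); E={v↦0}; A=[0]; R=[app :: if0]⟩
[8] ⟨C=((λu. 0) p); E={p↦0, v↦0}; A=∅; R=[app :: if0]⟩
[9] ⟨C=p; E={p↦0, v↦0}; A=∅; R=[app :: app :: if0]⟩
[10] ⟨C=(λu. 0); E={p↦0, v↦0}; A=[0]; R=[app :: if0]⟩
[11] ⟨C=0; E={u↦0, p↦0, v↦0}; A=∅; R=[app :: if0]⟩
[12] ⟨C=(λu. u); E=∅; A=[0]; R=[if0]⟩
[13] ⟨C=u; E={u↦0}; A=∅; R=[if0]⟩
[14] ⟨C=(let z = (let u = (5 - 5) in 2) in -2); E=∅; A=∅; R=∅⟩
[15] ⟨C=(let u = (5 - 5) in 2); E=∅; A=∅; R=[let z]⟩
[16] ⟨C=(5 - 5); E=∅; A=∅; R=[let u :: let z]⟩
[17] ⟨C=5; E=∅; A=∅; R=[subR :: let u :: let z]⟩
[18] ⟨C=5; E=∅; A=∅; R=[subL(5) :: let u :: let z]⟩
[19] ⟨C=2; E={u↦0}; A=∅; R=[let z]⟩
[20] ⟨C=-2; E={z↦2}; A=∅; R=∅⟩
→ final value -2

Answer: -2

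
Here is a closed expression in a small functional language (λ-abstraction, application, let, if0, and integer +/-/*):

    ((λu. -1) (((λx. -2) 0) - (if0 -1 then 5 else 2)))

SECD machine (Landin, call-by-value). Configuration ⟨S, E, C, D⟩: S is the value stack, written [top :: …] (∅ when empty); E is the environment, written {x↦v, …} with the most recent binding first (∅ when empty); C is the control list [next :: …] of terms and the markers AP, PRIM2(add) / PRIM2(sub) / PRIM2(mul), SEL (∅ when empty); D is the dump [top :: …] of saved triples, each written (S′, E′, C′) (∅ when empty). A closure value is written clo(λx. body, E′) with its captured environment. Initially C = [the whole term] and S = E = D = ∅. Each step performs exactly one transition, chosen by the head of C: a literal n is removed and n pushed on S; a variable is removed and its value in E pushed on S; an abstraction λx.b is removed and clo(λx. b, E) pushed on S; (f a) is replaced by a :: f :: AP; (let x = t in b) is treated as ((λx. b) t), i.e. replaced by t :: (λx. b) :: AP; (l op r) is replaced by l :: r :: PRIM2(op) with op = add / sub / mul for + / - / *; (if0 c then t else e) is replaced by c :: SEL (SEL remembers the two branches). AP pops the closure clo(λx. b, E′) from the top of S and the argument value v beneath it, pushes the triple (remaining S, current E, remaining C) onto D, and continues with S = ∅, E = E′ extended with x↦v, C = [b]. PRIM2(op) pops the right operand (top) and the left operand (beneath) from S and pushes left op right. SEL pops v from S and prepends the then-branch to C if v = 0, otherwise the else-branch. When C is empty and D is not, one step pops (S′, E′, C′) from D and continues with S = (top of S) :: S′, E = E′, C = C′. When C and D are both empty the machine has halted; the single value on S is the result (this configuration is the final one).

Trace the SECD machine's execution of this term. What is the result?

step 0: ⟨S=∅; E=∅; C=[((λu. -1) (((λx. -2) 0) - (if0 -1 then 5 else 2)))]; D=∅⟩
step 1: ⟨S=∅; E=∅; C=[(((λx. -2) 0) - (if0 -1 then 5 else 2)) :: (λu. -1) :: AP]; D=∅⟩
step 2: ⟨S=∅; E=∅; C=[((λx. -2) 0) :: (if0 -1 then 5 else 2) :: PRIM2(sub) :: (λu. -1) :: AP]; D=∅⟩
step 3: ⟨S=∅; E=∅; C=[0 :: (λx. -2) :: AP :: (if0 -1 then 5 else 2) :: PRIM2(sub) :: (λu. -1) :: AP]; D=∅⟩
step 4: ⟨S=[0]; E=∅; C=[(λx. -2) :: AP :: (if0 -1 then 5 else 2) :: PRIM2(sub) :: (λu. -1) :: AP]; D=∅⟩
step 5: ⟨S=[clo(λx. -2, ∅) :: 0]; E=∅; C=[AP :: (if0 -1 then 5 else 2) :: PRIM2(sub) :: (λu. -1) :: AP]; D=∅⟩
step 6: ⟨S=∅; E={x↦0}; C=[-2]; D=[(∅, ∅, [(if0 -1 then 5 else 2) :: PRIM2(sub) :: (λu. -1) :: AP])]⟩
step 7: ⟨S=[-2]; E={x↦0}; C=∅; D=[(∅, ∅, [(if0 -1 then 5 else 2) :: PRIM2(sub) :: (λu. -1) :: AP])]⟩
step 8: ⟨S=[-2]; E=∅; C=[(if0 -1 then 5 else 2) :: PRIM2(sub) :: (λu. -1) :: AP]; D=∅⟩
step 9: ⟨S=[-2]; E=∅; C=[-1 :: SEL :: PRIM2(sub) :: (λu. -1) :: AP]; D=∅⟩
step 10: ⟨S=[-1 :: -2]; E=∅; C=[SEL :: PRIM2(sub) :: (λu. -1) :: AP]; D=∅⟩
step 11: ⟨S=[-2]; E=∅; C=[2 :: PRIM2(sub) :: (λu. -1) :: AP]; D=∅⟩
step 12: ⟨S=[2 :: -2]; E=∅; C=[PRIM2(sub) :: (λu. -1) :: AP]; D=∅⟩
step 13: ⟨S=[-4]; E=∅; C=[(λu. -1) :: AP]; D=∅⟩
step 14: ⟨S=[clo(λu. -1, ∅) :: -4]; E=∅; C=[AP]; D=∅⟩
step 15: ⟨S=∅; E={u↦-4}; C=[-1]; D=[(∅, ∅, ∅)]⟩
step 16: ⟨S=[-1]; E={u↦-4}; C=∅; D=[(∅, ∅, ∅)]⟩
step 17: ⟨S=[-1]; E=∅; C=∅; D=∅⟩
→ final value -1

Answer: -1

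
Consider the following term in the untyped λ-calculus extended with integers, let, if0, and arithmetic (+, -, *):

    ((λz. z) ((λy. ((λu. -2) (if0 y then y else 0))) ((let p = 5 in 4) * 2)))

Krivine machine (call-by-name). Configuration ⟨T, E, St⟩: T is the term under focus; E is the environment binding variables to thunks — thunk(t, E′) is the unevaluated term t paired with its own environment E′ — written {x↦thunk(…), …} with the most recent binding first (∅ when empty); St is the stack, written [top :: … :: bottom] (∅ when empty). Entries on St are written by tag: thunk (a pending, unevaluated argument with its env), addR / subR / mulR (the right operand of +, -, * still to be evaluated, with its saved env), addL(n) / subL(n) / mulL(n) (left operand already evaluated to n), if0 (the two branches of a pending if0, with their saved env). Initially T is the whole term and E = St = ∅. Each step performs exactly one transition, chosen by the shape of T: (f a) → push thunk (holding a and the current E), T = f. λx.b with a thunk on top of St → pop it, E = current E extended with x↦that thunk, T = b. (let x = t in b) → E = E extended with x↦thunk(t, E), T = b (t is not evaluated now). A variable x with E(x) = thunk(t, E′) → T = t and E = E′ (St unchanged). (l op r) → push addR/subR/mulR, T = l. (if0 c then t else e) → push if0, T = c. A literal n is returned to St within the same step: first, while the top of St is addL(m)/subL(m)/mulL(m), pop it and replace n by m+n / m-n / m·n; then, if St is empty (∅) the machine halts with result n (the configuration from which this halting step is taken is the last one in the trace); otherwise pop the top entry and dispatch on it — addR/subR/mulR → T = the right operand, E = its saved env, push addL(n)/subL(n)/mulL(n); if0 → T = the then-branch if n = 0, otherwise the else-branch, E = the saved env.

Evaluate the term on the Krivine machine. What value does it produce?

Answer: -2

Machine steps:
0. <T=((λz. z) ((λy. ((λu. -2) (if0 y then y else 0))) ((let p = 5 in 4) * 2))), E=∅, St=∅>
1. <T=(λz. z), E=∅, St=[thunk]>
2. <T=z, E={z↦thunk(((λy. ((λu. -2) (if0 y then y else 0))) ((let p = 5 in 4) * 2)), ∅)}, St=∅>
3. <T=((λy. ((λu. -2) (if0 y then y else 0))) ((let p = 5 in 4) * 2)), E=∅, St=∅>
4. <T=(λy. ((λu. -2) (if0 y then y else 0))), E=∅, St=[thunk]>
5. <T=((λu. -2) (if0 y then y else 0)), E={y↦thunk(((let p = 5 in 4) * 2), ∅)}, St=∅>
6. <T=(λu. -2), E={y↦thunk(((let p = 5 in 4) * 2), ∅)}, St=[thunk]>
7. <T=-2, E={u↦thunk((if0 y then y else 0), {y↦thunk(((let p = 5 in 4) * 2), ∅)}), y↦thunk(((let p = 5 in 4) * 2), ∅)}, St=∅>
→ final value -2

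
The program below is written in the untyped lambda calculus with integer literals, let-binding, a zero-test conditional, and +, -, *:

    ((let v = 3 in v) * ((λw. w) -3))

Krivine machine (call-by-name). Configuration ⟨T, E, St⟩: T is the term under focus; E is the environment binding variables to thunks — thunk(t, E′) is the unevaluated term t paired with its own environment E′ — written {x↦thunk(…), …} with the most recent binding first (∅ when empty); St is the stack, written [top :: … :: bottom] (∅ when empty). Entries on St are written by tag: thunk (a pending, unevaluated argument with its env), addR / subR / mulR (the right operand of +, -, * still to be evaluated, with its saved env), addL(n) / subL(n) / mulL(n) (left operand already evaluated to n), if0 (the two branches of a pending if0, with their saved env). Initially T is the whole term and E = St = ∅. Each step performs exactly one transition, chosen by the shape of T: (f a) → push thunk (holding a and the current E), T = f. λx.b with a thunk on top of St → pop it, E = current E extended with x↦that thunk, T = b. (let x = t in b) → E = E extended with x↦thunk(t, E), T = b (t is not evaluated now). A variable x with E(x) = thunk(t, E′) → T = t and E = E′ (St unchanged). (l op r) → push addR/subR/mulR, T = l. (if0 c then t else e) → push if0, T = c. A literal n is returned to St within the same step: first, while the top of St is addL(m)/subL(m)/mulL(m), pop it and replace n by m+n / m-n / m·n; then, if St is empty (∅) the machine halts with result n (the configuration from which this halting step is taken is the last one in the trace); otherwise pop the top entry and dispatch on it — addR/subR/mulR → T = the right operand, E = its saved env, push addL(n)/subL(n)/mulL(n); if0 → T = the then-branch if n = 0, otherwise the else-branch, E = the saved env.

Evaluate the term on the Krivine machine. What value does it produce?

step 0: [T=((let v = 3 in v) * ((λw. w) -3)) | E=∅ | St=∅]
step 1: [T=(let v = 3 in v) | E=∅ | St=[mulR]]
step 2: [T=v | E={v↦thunk(3, ∅)} | St=[mulR]]
step 3: [T=3 | E=∅ | St=[mulR]]
step 4: [T=((λw. w) -3) | E=∅ | St=[mulL(3)]]
step 5: [T=(λw. w) | E=∅ | St=[thunk :: mulL(3)]]
step 6: [T=w | E={w↦thunk(-3, ∅)} | St=[mulL(3)]]
step 7: [T=-3 | E=∅ | St=[mulL(3)]]
→ final value -9

Answer: -9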